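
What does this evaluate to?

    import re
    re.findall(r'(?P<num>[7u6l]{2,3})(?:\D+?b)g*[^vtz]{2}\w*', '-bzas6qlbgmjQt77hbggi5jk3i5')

['77']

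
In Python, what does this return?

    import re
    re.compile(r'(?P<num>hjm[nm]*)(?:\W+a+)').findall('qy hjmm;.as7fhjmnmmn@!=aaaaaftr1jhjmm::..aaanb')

['hjmm', 'hjmnmmn', 'hjmm']

One capturing group, so `findall` returns just the captured substring from each match — 3 in all.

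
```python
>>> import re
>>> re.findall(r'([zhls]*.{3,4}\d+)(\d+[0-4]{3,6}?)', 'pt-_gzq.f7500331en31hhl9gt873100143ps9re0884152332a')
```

[('zq.f750', '0331'), ('hhl9gt87310', '0143'), ('s9re088415', '2332')]

The pattern matches zero or more of one of [zhls], then 3 to 4 of any character, then one or more of a digit (captured); then one or more of a digit, then 3 to 6 of a character in [0-4] (lazy) (captured).
Scanning left to right: at [5:16] match 'zq.f7500331', groups = ('zq.f750', '0331'); at [20:35] match 'hhl9gt873100143', groups = ('hhl9gt87310', '0143'); at [36:50] match 's9re0884152332', groups = ('s9re088415', '2332').
2 groups means each result is a tuple of 2 captured strings — 3 here.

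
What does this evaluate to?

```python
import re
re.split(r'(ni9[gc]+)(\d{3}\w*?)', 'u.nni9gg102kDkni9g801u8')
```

['u.n', 'ni9gg', '102', 'kDk', 'ni9g', '801', 'u8']

Pattern: the literal 'ni9', then one or more of one of [gc] (captured); then exactly 3 of a digit, then zero or more of a word character (lazy) (captured).
The `?` after the quantifier makes it lazy — it takes as little as possible before letting the rest of the pattern try.
Matches to split on: at [3:11] → 'ni9gg102'; at [14:21] → 'ni9g801'.
With a capturing group present, the delimiter's captured portion is kept in the result list.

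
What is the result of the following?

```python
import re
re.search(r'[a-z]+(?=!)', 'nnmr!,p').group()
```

'nnmr'

Lookahead/lookbehind check context without consuming it, so the matched span excludes the asserted characters.
The match spans [0:4] → 'nnmr'.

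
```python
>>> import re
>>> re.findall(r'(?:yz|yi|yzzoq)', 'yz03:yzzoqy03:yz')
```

Alternation tries branches left to right and keeps the first one that lets the overall match succeed at that position.
With no groups in the pattern, `findall` gives back each whole match — 3 here.

['yz', 'yz', 'yz']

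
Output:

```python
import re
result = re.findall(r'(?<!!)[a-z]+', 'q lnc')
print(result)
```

['q', 'lnc']

The negative lookahead/lookbehind blocks any match where the forbidden context is present.
No capturing groups, so `findall` returns the 2 full match strings.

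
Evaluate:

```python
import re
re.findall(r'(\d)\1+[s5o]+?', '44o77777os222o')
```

['4', '7', '2']

A backreference is literal: `\1` must see the identical characters the first group matched.
Scanning left to right: at [0:3] match '44o', group 1 = '4'; at [3:9] match '77777o', group 1 = '7'; at [10:14] match '222o', group 1 = '2'.
With a single group, `findall` returns only what that group captured — 3 items.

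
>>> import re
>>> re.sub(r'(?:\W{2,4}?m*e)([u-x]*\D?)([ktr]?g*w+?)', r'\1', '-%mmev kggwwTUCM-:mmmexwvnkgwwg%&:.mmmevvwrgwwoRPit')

With the lazy modifier that quantifier settles for the fewest repetitions that let the rest of the pattern succeed (the atoms after it are unaffected and can still be greedy).
Each match is replaced using the text its own group 1 captured.

'v wTUCMxwvnwgvvwrwoRPit'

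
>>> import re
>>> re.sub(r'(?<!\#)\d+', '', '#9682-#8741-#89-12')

`(?!…)`/`(?<!…)` only lets a position through if the neighbouring text does NOT match; no characters are consumed.
Matches: at [2:5] → '682'; at [8:11] → '741'; at [14:15] → '9'; at [16:18] → '12'.
`sub` substitutes '' at each match site.

'#9-#8-#8-'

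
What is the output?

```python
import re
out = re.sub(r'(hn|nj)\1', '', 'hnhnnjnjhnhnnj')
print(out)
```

nj

A backreference is literal: `\1` must see the identical characters the first group matched.
Each match is replaced by ''.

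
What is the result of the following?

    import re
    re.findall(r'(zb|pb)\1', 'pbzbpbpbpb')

['pb']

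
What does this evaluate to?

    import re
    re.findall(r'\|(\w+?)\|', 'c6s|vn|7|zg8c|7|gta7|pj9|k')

['vn', 'zg8c', 'gta7']

Scanning left to right: at [3:7] match '|vn|', group 1 = 'vn'; at [8:14] match '|zg8c|', group 1 = 'zg8c'; at [15:21] match '|gta7|', group 1 = 'gta7'.
One capturing group, so `findall` returns just the captured substring from each match — 3 in all.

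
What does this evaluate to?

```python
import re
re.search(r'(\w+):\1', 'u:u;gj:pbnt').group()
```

After group 1 captures some text, `\1` only succeeds where that same text appears again.
Unlike `match`, `search` isn't anchored — it looks for the pattern anywhere in the string.
The match spans [0:3] → 'u:u'.
Captured: group 1 = 'u'.

'u:u'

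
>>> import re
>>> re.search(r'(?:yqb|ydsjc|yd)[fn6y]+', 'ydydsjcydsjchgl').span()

The match spans [0:3] → 'ydy'.

(0, 3)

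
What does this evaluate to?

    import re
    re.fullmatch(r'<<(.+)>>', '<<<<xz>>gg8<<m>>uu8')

None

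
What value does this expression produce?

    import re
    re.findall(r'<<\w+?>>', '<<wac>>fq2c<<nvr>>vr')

Matches: at [0:7] → '<<wac>>'; at [11:18] → '<<nvr>>'.
With no groups in the pattern, `findall` gives back each whole match — 2 here.

['<<wac>>', '<<nvr>>']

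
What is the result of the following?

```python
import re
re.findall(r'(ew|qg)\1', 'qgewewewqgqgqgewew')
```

['ew', 'qg', 'ew']

After group 1 captures some text, `\1` only succeeds where that same text appears again.
Scanning left to right: at [2:6] match 'ewew', group 1 = 'ew'; at [8:12] match 'qgqg', group 1 = 'qg'; at [14:18] match 'ewew', group 1 = 'ew'.
One capturing group, so `findall` returns just the captured substring from each match — 3 in all.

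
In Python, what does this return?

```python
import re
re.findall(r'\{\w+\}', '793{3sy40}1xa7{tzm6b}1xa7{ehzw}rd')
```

With no groups in the pattern, `findall` gives back each whole match — 3 here.

['{3sy40}', '{tzm6b}', '{ehzw}']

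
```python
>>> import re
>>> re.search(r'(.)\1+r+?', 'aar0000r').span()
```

`\1` is not a pattern — it's the concrete string captured by group 1, re-applied verbatim.
`re.search` tries every starting position until one works.
The match spans [0:3] → 'aar'.
Captured: group 1 = 'a'.

(0, 3)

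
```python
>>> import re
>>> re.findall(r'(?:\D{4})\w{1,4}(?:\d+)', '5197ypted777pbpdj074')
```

['ypted777', 'pbpdj074']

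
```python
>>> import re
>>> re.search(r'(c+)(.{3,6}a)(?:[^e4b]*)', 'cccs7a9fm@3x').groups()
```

('cc', 'cs7a')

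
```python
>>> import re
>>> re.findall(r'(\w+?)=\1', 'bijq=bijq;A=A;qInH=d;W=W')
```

['bijq', 'A', 'W']

After group 1 captures some text, `\1` only succeeds where that same text appears again.
One capturing group, so `findall` returns just the captured substring from each match — 3 in all.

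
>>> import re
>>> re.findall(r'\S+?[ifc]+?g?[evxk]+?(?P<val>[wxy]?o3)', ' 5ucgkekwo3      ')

The pattern matches one or more of a non-whitespace character (lazy); then one or more of one of [ifc] (lazy), then optionally a literal 'g', then one or more of one of [evxk] (lazy); then optionally one of [wxy], then the literal 'o3' (captured as 'val').
`findall` collects group 1 from the one match (1 total).

['wo3']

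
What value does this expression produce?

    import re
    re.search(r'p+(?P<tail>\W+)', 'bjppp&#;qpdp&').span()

(2, 8)

The match spans [2:8] → 'ppp&#;'.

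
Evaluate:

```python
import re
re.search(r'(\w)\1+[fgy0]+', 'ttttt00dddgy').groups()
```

`\1` is not a pattern — it's the concrete string captured by group 1, re-applied verbatim.
`re.search` scans for the first position where the pattern succeeds.
The match spans [0:7] → 'ttttt00'.
Captured: group 1 = 't'.

('t',)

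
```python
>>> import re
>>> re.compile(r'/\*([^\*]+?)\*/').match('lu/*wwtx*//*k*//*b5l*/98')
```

None

`match` is anchored at position 0; if the pattern doesn't fit there, it returns None.
Here the string doesn't start with a match, so the call returns None.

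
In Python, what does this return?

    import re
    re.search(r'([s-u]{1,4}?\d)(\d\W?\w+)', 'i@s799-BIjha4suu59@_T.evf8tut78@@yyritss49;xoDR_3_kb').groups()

Pattern: 1 to 4 of a character in [s-u] (lazy), then a digit (captured); then a digit, then optionally a non-word character, then one or more of a word character (captured).
`re.search` tries every starting position until one works.
The match spans [2:6] → 's799'.
Captured: group 1 = 's7', group 2 = '99'.

('s7', '99')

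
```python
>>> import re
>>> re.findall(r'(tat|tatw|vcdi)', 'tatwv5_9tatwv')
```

['tat', 'tat']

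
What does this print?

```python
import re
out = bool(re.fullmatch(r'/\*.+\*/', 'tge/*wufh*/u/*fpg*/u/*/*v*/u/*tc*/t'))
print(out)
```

False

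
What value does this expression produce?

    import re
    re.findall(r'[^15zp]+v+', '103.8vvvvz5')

['03.8vvvv']

The pattern matches one or more of any character except [15zp]; then one or more of a literal 'v'.
Walking the string: at [1:9] → '03.8vvvv'.
`findall` yields the raw match text (1 of them) because the pattern has no groups.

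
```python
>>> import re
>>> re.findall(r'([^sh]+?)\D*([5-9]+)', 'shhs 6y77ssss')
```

[(' ', '6'), ('y', '77')]

Pattern: one or more of any character except [sh] (lazy) (captured); then zero or more of a non-digit; then one or more of a character in [5-9] (captured).
Lazy quantifiers expand one character at a time until the remainder of the pattern can match.
Matches: at [4:6] match ' 6', groups = (' ', '6'); at [6:9] match 'y77', groups = ('y', '77').
`findall` packs the 2 group values into a tuple for every match.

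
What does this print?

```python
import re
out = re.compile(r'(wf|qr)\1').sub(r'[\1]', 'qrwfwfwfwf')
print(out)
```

A backreference is literal: `\1` must see the identical characters the first group matched.
Matches: at [2:6] → 'wfwf'; at [6:10] → 'wfwf'.
The replacement refers to a captured group, so each match is rewritten using its own captured text.

qr[wf][wf]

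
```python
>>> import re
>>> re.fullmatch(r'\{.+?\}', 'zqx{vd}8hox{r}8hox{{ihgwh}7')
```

None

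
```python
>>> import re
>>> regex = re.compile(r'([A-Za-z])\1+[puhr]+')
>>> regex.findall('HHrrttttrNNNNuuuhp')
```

`\1` has to match the exact text group 1 already captured.
Walking the string: at [0:4] match 'HHrr', group 1 = 'H'; at [4:9] match 'ttttr', group 1 = 't'; at [9:18] match 'NNNNuuuhp', group 1 = 'N'.
One capturing group, so `findall` returns just the captured substring from each match — 3 in all.

['H', 't', 'N']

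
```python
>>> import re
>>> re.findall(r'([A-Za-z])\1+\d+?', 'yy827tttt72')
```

The backreference `\1` re-matches whatever the first group consumed, character for character.
Matches: at [0:3] match 'yy8', group 1 = 'y'; at [5:10] match 'tttt7', group 1 = 't'.
With a single group, `findall` returns only what that group captured — 2 items.

['y', 't']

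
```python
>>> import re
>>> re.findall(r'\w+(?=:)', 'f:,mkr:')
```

['f', 'mkr']

Because the assertion is zero-width, the text it checks is not consumed and won't appear in the result.
Matches: at [0:1] → 'f'; at [3:6] → 'mkr'.
With no groups in the pattern, `findall` gives back each whole match — 2 here.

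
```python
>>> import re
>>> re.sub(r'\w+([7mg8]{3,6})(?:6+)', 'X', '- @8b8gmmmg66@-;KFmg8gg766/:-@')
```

This matches one or more of a word character; then 3 to 6 of one of [7mg8] (captured); then one or more of a literal '6' (non-capturing group).
`sub` substitutes 'X' at each match site.

'- @X@-;X/:-@'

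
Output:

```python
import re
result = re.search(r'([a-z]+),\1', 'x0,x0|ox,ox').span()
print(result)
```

`\1` has to match the exact text group 1 already captured.
The match spans [6:11] → 'ox,ox'.

(6, 11)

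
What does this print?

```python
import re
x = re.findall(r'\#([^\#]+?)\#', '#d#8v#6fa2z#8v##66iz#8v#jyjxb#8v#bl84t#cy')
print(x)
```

['d', '6fa2z', '66iz', 'jyjxb', 'bl84t']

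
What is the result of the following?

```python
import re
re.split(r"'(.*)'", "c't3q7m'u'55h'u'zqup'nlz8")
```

Matches to split on: at [1:21] → "'t3q7m'u'55h'u'zqup'".
`re.split` interleaves the captured-group text with the surrounding fragments.

['c', "t3q7m'u'55h'u'zqup", 'nlz8']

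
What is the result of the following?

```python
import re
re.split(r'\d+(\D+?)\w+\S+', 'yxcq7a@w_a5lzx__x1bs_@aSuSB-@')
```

['yxcq', 'a@', '']

Pattern: one or more of a digit; then one or more of a non-digit (lazy) (captured); then one or more of a word character, then one or more of a non-whitespace character.
The `?` after the quantifier makes it lazy — it takes as little as possible before letting the rest of the pattern try.
Matches to split on: at [4:29] → '7a@w_a5lzx__x1bs_@aSuSB-@'.
With a capturing group present, the delimiter's captured portion is kept in the result list.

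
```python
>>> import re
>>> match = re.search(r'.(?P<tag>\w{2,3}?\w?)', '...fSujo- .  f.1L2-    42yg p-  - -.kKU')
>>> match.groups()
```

The match spans [2:6] → '.fSu'.
Captured: group 1 = 'fSu'.

('fSu',)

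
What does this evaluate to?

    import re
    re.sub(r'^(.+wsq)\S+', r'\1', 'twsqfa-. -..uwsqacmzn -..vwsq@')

Each match is replaced using the text its own group 1 captured.

'twsqfa-. -..uwsqacmzn -..vwsq'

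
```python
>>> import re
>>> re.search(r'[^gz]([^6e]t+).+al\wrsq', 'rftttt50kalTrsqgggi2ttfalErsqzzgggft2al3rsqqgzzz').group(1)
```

Pattern: any character except [gz]; then any character except [6e], then one or more of the literal 't' (captured); then one or more of any character; then the literal 'al', then a word character, then the literal 'rsq'.
Unlike `match`, `search` isn't anchored — it looks for the pattern anywhere in the string.
The match spans [0:43] → 'rftttt50kalTrsqgggi2ttfalErsqzzgggft2al3rsq'.
Captured: group 1 = 'ftttt'.

'ftttt'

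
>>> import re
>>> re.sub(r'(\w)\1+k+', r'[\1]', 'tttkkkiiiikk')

After group 1 captures some text, `\1` only succeeds where that same text appears again.
`\1` in the replacement pulls in group 1's text for each match.

'[t][i]'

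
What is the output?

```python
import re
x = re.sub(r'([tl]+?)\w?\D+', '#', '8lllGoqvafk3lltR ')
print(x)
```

8#3#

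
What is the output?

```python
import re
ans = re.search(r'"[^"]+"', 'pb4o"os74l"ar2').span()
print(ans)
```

(4, 11)

Unlike `match`, `search` isn't anchored — it looks for the pattern anywhere in the string.
The match spans [4:11] → '"os74l"'.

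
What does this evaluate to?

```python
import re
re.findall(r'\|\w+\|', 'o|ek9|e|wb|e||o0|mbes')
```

['|ek9|', '|wb|', '|o0|']

Matches: at [1:6] → '|ek9|'; at [7:11] → '|wb|'; at [13:17] → '|o0|'.
`findall` yields the raw match text (3 of them) because the pattern has no groups.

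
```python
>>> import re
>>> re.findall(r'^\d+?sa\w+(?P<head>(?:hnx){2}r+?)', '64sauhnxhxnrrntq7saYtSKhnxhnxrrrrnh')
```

Pattern: anchored at the start of the string; then one or more of a digit (lazy), then the literal 'sa', then one or more of a word character; then the literal 'hnx' repeated 2 times, then one or more of the literal 'r' (lazy) (captured as 'head').
Lazy quantifiers expand one character at a time until the remainder of the pattern can match.
Matches: at [0:30] match '64sauhnxhxnrrntq7saYtSKhnxhnxr', group 1 = 'hnxhnxr'.
Because there's exactly one group, `findall` drops the full match and keeps group 1 from the one hit.

['hnxhnxr']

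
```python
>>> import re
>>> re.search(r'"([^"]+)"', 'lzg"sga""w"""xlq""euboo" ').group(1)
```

The match spans [3:8] → '"sga"'.
Captured: group 1 = 'sga'.

'sga'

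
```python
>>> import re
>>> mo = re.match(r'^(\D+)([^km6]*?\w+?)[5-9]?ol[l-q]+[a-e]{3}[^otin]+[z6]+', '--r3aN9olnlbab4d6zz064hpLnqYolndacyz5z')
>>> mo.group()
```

This matches anchored at the start of the string; then one or more of a non-digit (captured); then zero or more of any character except [km6] (lazy), then one or more of a word character (lazy) (captured); then optionally a character in [5-9], then the literal 'ol', then one or more of a character in [l-q]; then exactly 3 of a character in [a-e], then one or more of any character except [otin], then one or more of one of [z6].
The `?` after the quantifier makes it lazy — it takes as little as possible before letting the rest of the pattern try.
`re.match` only tries the pattern at the start of the string.
The match spans [0:21] → '--r3aN9olnlbab4d6zz06'.
Captured: group 1 = '--r', group 2 = '3aN'.

'--r3aN9olnlbab4d6zz06'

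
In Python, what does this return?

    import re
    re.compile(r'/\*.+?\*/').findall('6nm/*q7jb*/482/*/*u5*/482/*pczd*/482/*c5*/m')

['/*q7jb*/', '/*/*u5*/', '/*pczd*/', '/*c5*/']

Walking the string: at [3:11] → '/*q7jb*/'; at [14:22] → '/*/*u5*/'; at [25:33] → '/*pczd*/'; at [36:42] → '/*c5*/'.
`findall` yields the raw match text (4 of them) because the pattern has no groups.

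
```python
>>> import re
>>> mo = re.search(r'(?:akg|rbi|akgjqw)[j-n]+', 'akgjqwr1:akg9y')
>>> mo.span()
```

`re.search` tries every starting position until one works.
The match spans [0:4] → 'akgj'.

(0, 4)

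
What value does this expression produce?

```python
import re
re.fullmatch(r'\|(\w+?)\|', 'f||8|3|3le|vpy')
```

`fullmatch` succeeds only if the pattern covers the string from start to end.
Here the pattern can't cover the whole string, so the call returns None.

None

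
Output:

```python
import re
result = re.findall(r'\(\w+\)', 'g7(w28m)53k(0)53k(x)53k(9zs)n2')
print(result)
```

['(w28m)', '(0)', '(x)', '(9zs)']

Walking the string: at [2:8] → '(w28m)'; at [11:14] → '(0)'; at [17:20] → '(x)'; at [23:28] → '(9zs)'.
Since nothing is captured, `findall` lists the 4 matched substrings directly.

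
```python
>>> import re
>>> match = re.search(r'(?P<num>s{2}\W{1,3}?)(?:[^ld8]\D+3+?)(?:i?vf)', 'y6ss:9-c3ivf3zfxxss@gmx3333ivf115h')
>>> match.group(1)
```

'ss:'

The match spans [2:12] → 'ss:9-c3ivf'.
Captured: group 1 = 'ss:'.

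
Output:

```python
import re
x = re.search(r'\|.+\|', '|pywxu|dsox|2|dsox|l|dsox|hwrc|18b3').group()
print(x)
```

The match spans [0:31] → '|pywxu|dsox|2|dsox|l|dsox|hwrc|'.

|pywxu|dsox|2|dsox|l|dsox|hwrc|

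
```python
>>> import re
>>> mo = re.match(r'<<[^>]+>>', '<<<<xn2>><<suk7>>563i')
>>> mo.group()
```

'<<<<xn2>>'

`match` is anchored at position 0; if the pattern doesn't fit there, it returns None.
The match spans [0:9] → '<<<<xn2>>'.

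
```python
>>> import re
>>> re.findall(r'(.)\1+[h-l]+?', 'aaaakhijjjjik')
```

`\1` has to match the exact text group 1 already captured.
`findall` collects group 1 from each match (2 total).

['a', 'j']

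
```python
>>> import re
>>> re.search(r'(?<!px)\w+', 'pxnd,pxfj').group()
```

'pxnd'

Because the assertion is negative and zero-width, positions next to the forbidden text are skipped.
Unlike `match`, `search` isn't anchored — it looks for the pattern anywhere in the string.
The match spans [0:4] → 'pxnd'.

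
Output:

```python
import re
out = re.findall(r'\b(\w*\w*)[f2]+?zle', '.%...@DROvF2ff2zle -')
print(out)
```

['DROvF2ff']

This matches a word boundary (`\b`, zero-width); then zero or more of a word character, then zero or more of a word character (captured); then one or more of one of [f2] (lazy), then the literal 'zle'.
With a single group, `findall` returns only what that group captured — 1 item.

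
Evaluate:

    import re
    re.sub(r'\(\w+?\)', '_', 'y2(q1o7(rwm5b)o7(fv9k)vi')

Every occurrence is swapped for '_'.

'y2(q1o7_o7_vi'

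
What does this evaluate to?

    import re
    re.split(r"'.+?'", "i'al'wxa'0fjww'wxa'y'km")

['i', 'wxa', 'wxa', 'km']

Because the quantifier is non-greedy, it stops expanding at the earliest point where the rest of the pattern can succeed.
Matches to split on: at [1:5] → "'al'"; at [8:15] → "'0fjww'"; at [18:21] → "'y'".
Splitting on the pattern gives 4 pieces.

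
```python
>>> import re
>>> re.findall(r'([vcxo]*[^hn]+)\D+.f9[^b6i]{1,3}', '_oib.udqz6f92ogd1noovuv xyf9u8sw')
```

Pattern: zero or more of one of [vcxo], then one or more of any character except [hn] (captured); then one or more of a non-digit, then any character; then the literal 'f9', then 1 to 3 of any character except [b6i].
One capturing group, so `findall` returns just the captured substring from the one match — 1 in all.

['_oib.udqz6f92ogd1']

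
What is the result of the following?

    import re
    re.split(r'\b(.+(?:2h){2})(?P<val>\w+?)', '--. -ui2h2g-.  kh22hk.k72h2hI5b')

['--. -', 'ui2h2g-.  kh22hk.k72h2h', 'I', '5b']

The group in the pattern means `split` returns the separators' captures alongside the pieces.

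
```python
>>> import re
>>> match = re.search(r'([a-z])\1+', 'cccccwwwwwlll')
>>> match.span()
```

`\1` has to match the exact text group 1 already captured.
`re.search` tries every starting position until one works.
The match spans [0:5] → 'ccccc'.
Captured: group 1 = 'c'.

(0, 5)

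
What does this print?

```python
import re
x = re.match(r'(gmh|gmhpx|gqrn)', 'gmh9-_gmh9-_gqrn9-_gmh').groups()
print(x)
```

`re.match` won't scan ahead — the pattern has to work from the very first character.
The match spans [0:3] → 'gmh'.
Captured: group 1 = 'gmh'.

('gmh',)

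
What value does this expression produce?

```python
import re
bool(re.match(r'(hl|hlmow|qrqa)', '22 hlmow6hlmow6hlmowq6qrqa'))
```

False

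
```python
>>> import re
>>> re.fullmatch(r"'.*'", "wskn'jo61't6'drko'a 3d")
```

For `fullmatch`, every character of the input must be accounted for by the pattern.
Here there's no way to consume every character, so the call returns None.

None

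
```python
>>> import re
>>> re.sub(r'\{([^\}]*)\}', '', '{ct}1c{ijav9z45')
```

Each match is replaced by ''.

'1c{ijav9z45'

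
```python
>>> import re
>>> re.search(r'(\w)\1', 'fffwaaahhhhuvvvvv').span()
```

`\1` is not a pattern — it's the concrete string captured by group 1, re-applied verbatim.
`re.search` tries every starting position until one works.
The match spans [0:2] → 'ff'.
Captured: group 1 = 'f'.

(0, 2)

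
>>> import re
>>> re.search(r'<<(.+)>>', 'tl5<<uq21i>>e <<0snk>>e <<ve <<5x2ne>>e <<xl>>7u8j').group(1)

The match spans [3:46] → '<<uq21i>>e <<0snk>>e <<ve <<5x2ne>>e <<xl>>'.
Captured: group 1 = 'uq21i>>e <<0snk>>e <<ve <<5x2ne>>e <<xl'.

'uq21i>>e <<0snk>>e <<ve <<5x2ne>>e <<xl'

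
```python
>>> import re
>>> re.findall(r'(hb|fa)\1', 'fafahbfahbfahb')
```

['fa']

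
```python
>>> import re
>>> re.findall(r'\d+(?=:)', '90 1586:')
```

['1586']

The positive lookaround only admits positions where the adjacent text matches; those characters stay outside the span.
`findall` yields the raw match text (1 of them) because the pattern has no groups.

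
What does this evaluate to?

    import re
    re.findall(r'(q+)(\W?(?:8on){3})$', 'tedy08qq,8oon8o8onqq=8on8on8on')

[('qq', '=8on8on8on')]

This matches one or more of a literal 'q' (captured); then optionally a non-word character, then the literal '8on' repeated 3 times (captured); then anchored at the end.
Walking the string: at [18:30] match 'qq=8on8on8on', groups = ('qq', '=8on8on8on').
Multiple groups make `findall` return tuples — one 2-tuple for the one match.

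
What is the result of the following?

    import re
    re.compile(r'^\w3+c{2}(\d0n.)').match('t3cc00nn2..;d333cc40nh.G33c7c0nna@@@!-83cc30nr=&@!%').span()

(0, 8)

Pattern: anchored at the start of the string; then a word character, then one or more of the literal '3', then exactly 2 of a literal 'c'; then a digit, then the literal '0n', then any character (captured).
`re.match` won't scan ahead — the pattern has to work from the very first character.
The match spans [0:8] → 't3cc00nn'.
Captured: group 1 = '00nn'.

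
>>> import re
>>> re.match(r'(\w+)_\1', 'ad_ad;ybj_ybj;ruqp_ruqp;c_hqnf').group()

'ad_ad'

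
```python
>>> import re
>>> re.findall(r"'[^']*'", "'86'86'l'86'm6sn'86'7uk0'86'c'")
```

Scanning left to right: at [0:4] → "'86'"; at [6:9] → "'l'"; at [11:17] → "'m6sn'"; at [19:25] → "'7uk0'"; at [27:30] → "'c'".
With no groups in the pattern, `findall` gives back each whole match — 5 here.

["'86'", "'l'", "'m6sn'", "'7uk0'", "'c'"]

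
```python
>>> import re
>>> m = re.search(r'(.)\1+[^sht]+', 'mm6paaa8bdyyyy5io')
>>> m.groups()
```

('m',)

`\1` is not a pattern — it's the concrete string captured by group 1, re-applied verbatim.
`re.search` tries every starting position until one works.
The match spans [0:17] → 'mm6paaa8bdyyyy5io'.
Captured: group 1 = 'm'.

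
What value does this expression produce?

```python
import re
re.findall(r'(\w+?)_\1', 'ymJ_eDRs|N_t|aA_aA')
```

`\1` is not a pattern — it's the concrete string captured by group 1, re-applied verbatim.
Walking the string: at [13:18] match 'aA_aA', group 1 = 'aA'.
`findall` collects group 1 from the one match (1 total).

['aA']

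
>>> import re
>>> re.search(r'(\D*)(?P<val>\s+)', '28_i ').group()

'_i '

The match spans [2:5] → '_i '.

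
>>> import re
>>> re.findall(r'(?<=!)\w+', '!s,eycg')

['s']

The lookaround is zero-width — it requires the adjacent text to match without consuming it, so the asserted text isn't part of the match.
No capturing groups, so `findall` returns the 1 full match string.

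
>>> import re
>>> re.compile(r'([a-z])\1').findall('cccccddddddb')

`\1` has to match the exact text group 1 already captured.
Matches: at [0:2] match 'cc', group 1 = 'c'; at [2:4] match 'cc', group 1 = 'c'; at [5:7] match 'dd', group 1 = 'd'; at [7:9] match 'dd', group 1 = 'd'; at [9:11] match 'dd', group 1 = 'd'.
`findall` collects group 1 from each match (5 total).

['c', 'c', 'd', 'd', 'd']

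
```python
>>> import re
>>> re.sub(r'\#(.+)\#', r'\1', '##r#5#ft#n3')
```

'#r#5#ftn3'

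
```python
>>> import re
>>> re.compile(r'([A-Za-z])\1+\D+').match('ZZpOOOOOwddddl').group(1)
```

After group 1 captures some text, `\1` only succeeds where that same text appears again.
`re.match` won't scan ahead — the pattern has to work from the very first character.
The match spans [0:14] → 'ZZpOOOOOwddddl'.
Captured: group 1 = 'Z'.

'Z'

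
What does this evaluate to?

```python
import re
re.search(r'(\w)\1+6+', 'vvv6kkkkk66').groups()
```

`\1` is not a pattern — it's the concrete string captured by group 1, re-applied verbatim.
`search` walks the string left to right and returns the first match it finds.
The match spans [0:4] → 'vvv6'.
Captured: group 1 = 'v'.

('v',)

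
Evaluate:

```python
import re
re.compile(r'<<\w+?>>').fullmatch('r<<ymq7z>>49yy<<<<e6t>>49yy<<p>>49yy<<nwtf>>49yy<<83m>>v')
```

None

`fullmatch` succeeds only if the pattern covers the string from start to end.
Here the string isn't matched end-to-end, so the call returns None.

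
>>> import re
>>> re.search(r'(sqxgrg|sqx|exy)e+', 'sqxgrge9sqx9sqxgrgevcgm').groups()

('sqxgrg',)

`re.search` scans for the first position where the pattern succeeds.
The match spans [0:7] → 'sqxgrge'.
Captured: group 1 = 'sqxgrg'.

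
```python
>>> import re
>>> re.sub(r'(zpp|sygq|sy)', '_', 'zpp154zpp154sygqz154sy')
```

'_154_154_z154_'

Alternation tries branches left to right and keeps the first one that lets the overall match succeed at that position.
Matches: at [0:3] → 'zpp'; at [6:9] → 'zpp'; at [12:16] → 'sygq'; at [20:22] → 'sy'.
Every occurrence is swapped for '_'.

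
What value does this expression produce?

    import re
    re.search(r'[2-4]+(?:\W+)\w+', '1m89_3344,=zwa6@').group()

'3344,=zwa6'

The pattern matches one or more of a character in [2-4]; then one or more of a non-word character (non-capturing group); then one or more of a word character.
`search` walks the string left to right and returns the first match it finds.
The match spans [5:15] → '3344,=zwa6'.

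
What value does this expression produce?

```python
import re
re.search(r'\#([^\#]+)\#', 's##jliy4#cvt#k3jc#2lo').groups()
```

('jliy4',)

The match spans [2:9] → '#jliy4#'.
Captured: group 1 = 'jliy4'.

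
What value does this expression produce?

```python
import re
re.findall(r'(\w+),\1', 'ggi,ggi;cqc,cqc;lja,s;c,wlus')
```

['ggi', 'cqc']

`\1` has to match the exact text group 1 already captured.
`findall` collects group 1 from each match (2 total).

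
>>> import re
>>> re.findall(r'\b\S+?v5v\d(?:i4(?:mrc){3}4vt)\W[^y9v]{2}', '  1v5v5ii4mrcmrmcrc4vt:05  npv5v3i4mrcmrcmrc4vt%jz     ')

No capturing groups, so `findall` returns the 1 full match string.

['npv5v3i4mrcmrcmrc4vt%jz']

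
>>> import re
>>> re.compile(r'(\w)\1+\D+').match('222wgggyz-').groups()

The match spans [0:10] → '222wgggyz-'.
Captured: group 1 = '2'.

('2',)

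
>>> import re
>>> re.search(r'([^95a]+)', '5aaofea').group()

'ofe'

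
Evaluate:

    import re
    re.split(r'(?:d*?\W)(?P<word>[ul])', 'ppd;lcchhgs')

['pp', 'l', 'cchhgs']

Because the pattern has a capturing group, `split` also inserts each captured text between the pieces.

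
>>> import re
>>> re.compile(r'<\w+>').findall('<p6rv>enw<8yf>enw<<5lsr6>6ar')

['<p6rv>', '<8yf>', '<5lsr6>']

Matches: at [0:6] → '<p6rv>'; at [9:14] → '<8yf>'; at [18:25] → '<5lsr6>'.
`findall` yields the raw match text (3 of them) because the pattern has no groups.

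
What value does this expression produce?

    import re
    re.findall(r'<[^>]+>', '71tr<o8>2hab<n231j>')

No capturing groups, so `findall` returns the 2 full match strings.

['<o8>', '<n231j>']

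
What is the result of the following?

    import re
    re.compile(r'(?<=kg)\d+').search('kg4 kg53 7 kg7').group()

'4'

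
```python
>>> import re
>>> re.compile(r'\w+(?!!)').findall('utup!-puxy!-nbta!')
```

Because the assertion is negative and zero-width, positions next to the forbidden text are skipped.
Walking the string: at [0:3] → 'utu'; at [6:9] → 'pux'; at [12:15] → 'nbt'.
`findall` yields the raw match text (3 of them) because the pattern has no groups.

['utu', 'pux', 'nbt']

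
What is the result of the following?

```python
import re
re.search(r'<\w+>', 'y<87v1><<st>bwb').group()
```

The match spans [1:7] → '<87v1>'.

'<87v1>'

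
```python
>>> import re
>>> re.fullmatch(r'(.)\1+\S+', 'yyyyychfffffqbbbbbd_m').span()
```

(0, 21)

After group 1 captures some text, `\1` only succeeds where that same text appears again.
`fullmatch` succeeds only if the pattern covers the string from start to end.
The match spans [0:21] → 'yyyyychfffffqbbbbbd_m'.
Captured: group 1 = 'y'.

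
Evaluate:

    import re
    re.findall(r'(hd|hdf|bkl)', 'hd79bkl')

['hd', 'bkl']

One capturing group, so `findall` returns just the captured substring from each match — 2 in all.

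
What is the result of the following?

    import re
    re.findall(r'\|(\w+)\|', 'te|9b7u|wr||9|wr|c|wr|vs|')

['9b7u', '9', 'c', 'vs']

Because there's exactly one group, `findall` drops the full match and keeps group 1 from each hit.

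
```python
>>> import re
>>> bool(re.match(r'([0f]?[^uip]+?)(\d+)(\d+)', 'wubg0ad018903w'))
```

The pattern matches optionally one of [0f], then one or more of any character except [uip] (lazy) (captured); then one or more of a digit (captured); then one or more of a digit (captured).
`match` is anchored at position 0; if the pattern doesn't fit there, it returns None.
Here the pattern fails at index 0, so the call returns None, and `bool(None)` is False.

False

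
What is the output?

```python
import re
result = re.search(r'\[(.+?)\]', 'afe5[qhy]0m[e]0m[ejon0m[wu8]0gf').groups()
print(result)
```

('qhy',)

The match spans [4:9] → '[qhy]'.
Captured: group 1 = 'qhy'.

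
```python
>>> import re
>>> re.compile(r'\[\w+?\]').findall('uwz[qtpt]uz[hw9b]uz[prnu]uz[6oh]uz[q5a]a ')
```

['[qtpt]', '[hw9b]', '[prnu]', '[6oh]', '[q5a]']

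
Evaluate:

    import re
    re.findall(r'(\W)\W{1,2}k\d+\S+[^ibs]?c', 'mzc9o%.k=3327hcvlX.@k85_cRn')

['.']

This matches a non-word character (captured); then 1 to 2 of a non-word character, then the literal 'k', then one or more of a digit; then one or more of a non-whitespace character; then optionally any character except [ibs], then a literal 'c'.
Scanning left to right: at [18:25] match '.@k85_c', group 1 = '.'.
One capturing group, so `findall` returns just the captured substring from the one match — 1 in all.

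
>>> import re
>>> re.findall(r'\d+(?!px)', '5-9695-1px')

A negative assertion filters positions out without eating any characters.
No capturing groups, so `findall` returns the 2 full match strings.

['5', '9695']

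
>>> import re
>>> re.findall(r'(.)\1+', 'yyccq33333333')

['y', 'c', '3']

The backreference `\1` re-matches whatever the first group consumed, character for character.
One capturing group, so `findall` returns just the captured substring from each match — 3 in all.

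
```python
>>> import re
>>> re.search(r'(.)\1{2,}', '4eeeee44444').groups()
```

('e',)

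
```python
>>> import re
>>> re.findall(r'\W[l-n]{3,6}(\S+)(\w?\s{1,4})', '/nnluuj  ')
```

Pattern: a non-word character, then 3 to 6 of a character in [l-n]; then one or more of a non-whitespace character (captured); then optionally a word character, then 1 to 4 of whitespace (captured).
Matches: at [0:9] match '/nnluuj  ', groups = ('uuj', '  ').
Multiple groups make `findall` return tuples — one 2-tuple for the one match.

[('uuj', '  ')]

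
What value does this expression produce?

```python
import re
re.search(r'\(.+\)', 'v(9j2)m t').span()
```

(1, 6)

`search` walks the string left to right and returns the first match it finds.
The match spans [1:6] → '(9j2)'.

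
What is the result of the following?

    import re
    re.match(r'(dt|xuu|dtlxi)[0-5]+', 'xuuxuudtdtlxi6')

None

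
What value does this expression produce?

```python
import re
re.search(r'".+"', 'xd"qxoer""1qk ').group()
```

'"qxoer""'

The match spans [2:10] → '"qxoer""'.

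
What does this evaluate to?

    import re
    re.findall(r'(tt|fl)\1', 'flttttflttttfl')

['tt', 'tt']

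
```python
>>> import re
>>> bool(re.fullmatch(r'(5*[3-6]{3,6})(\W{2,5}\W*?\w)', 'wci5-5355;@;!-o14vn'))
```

False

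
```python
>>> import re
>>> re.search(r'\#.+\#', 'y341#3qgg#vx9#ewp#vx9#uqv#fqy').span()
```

(4, 26)

The match spans [4:26] → '#3qgg#vx9#ewp#vx9#uqv#'.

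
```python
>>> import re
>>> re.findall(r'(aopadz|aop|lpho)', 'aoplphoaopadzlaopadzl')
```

The regex engine tests alternatives in the order written; an earlier branch that matches wins even if a later one would match more.
Matches: at [0:3] match 'aop', group 1 = 'aop'; at [3:7] match 'lpho', group 1 = 'lpho'; at [7:13] match 'aopadz', group 1 = 'aopadz'; at [14:20] match 'aopadz', group 1 = 'aopadz'.
With a single group, `findall` returns only what that group captured — 4 items.

['aop', 'lpho', 'aopadz', 'aopadz']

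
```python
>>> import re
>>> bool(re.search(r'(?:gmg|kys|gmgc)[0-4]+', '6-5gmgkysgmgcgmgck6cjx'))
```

Here the pattern never matches, so the call returns None, and `bool(None)` is False.

False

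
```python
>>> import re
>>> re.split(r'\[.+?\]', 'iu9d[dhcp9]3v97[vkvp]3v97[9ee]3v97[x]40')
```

['iu9d', '3v97', '3v97', '3v97', '40']

Matches to split on: at [4:11] → '[dhcp9]'; at [15:21] → '[vkvp]'; at [25:30] → '[9ee]'; at [34:37] → '[x]'.
Splitting on the pattern gives 5 pieces.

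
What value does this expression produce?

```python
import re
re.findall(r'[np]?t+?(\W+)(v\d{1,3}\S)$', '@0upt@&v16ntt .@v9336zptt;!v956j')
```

[(';!', 'v956j')]

Pattern: optionally one of [np], then one or more of the literal 't' (lazy); then one or more of a non-word character (captured); then a literal 'v', then 1 to 3 of a digit, then a non-whitespace character (captured); then anchored at the end.
Matches: at [22:32] match 'ptt;!v956j', groups = (';!', 'v956j').
2 groups means the one result is a tuple of 2 captured strings — 1 here.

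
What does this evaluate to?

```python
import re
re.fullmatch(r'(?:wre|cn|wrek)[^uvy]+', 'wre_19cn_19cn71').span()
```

(0, 15)

`re.fullmatch` requires the pattern to consume the entire string.
The match spans [0:15] → 'wre_19cn_19cn71'.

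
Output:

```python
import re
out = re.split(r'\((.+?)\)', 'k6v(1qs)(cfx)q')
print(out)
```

A `+?`/`*?`/`{m,n}?` starts at its minimum and grows only as far as needed for what follows to match.
Matches to split on: at [3:8] → '(1qs)'; at [8:13] → '(cfx)'.
`re.split` interleaves the captured-group text with the surrounding fragments.

['k6v', '1qs', '', 'cfx', 'q']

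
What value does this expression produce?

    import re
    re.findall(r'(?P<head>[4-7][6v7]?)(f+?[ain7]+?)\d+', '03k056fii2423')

[('56', 'fii')]

With 2 capturing groups, `findall` returns a 2-tuple per match.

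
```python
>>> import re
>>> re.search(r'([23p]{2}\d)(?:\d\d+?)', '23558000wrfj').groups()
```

('235',)

The pattern matches exactly 2 of one of [23p], then a digit (captured); then a digit, then one or more of a digit (lazy) (non-capturing group).
`search` walks the string left to right and returns the first match it finds.
The match spans [0:5] → '23558'.
Captured: group 1 = '235'.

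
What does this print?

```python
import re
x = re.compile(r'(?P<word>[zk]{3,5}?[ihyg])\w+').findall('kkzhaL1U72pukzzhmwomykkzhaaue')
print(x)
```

['kkzh']

Pattern: 3 to 5 of one of [zk] (lazy), then one of [ihyg] (captured as 'word'); then one or more of a word character.
Scanning left to right: at [0:29] match 'kkzhaL1U72pukzzhmwomykkzhaaue', group 1 = 'kkzh'.
Because there's exactly one group, `findall` drops the full match and keeps group 1 from the one hit.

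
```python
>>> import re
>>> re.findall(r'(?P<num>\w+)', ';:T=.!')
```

['T']

This matches one or more of a word character (captured as 'num').
`findall` collects group 1 from the one match (1 total).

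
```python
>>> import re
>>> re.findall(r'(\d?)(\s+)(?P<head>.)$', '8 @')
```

[('8', ' ', '@')]

Pattern: optionally a digit (captured); then one or more of whitespace (captured); then any character (captured as 'head'); then anchored at the end.
`findall` packs the 3 group values into a tuple for every match.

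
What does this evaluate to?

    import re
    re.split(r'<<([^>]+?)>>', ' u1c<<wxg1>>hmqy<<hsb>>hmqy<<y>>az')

[' u1c', 'wxg1', 'hmqy', 'hsb', 'hmqy', 'y', 'az']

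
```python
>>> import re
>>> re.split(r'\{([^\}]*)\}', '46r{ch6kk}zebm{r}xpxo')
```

['46r', 'ch6kk', 'zebm', 'r', 'xpxo']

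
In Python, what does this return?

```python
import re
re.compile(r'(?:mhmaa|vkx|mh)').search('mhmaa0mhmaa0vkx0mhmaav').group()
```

`|` is ordered: at each position the engine commits to the first alternative that works.
`re.search` scans for the first position where the pattern succeeds.
The match spans [0:5] → 'mhmaa'.

'mhmaa'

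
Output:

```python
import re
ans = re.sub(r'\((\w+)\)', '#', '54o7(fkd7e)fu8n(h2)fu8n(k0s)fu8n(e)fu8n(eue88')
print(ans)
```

54o7#fu8n#fu8n#fu8n#fu8n(eue88

Matches: at [4:11] → '(fkd7e)'; at [15:19] → '(h2)'; at [23:28] → '(k0s)'; at [32:35] → '(e)'.
`sub` substitutes '#' at each match site.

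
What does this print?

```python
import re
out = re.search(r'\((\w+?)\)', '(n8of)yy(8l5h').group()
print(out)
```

The match spans [0:6] → '(n8of)'.

(n8of)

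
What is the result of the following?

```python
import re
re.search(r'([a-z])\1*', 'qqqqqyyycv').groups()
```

('q',)

The match spans [0:5] → 'qqqqq'.
Captured: group 1 = 'q'.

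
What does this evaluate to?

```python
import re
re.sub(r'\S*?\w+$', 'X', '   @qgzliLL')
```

Every occurrence is swapped for 'X'.

'   X'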